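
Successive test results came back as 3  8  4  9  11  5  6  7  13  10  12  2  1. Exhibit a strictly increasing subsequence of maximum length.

Patience tails give the LIS length; then backtrack through the dp parents:
3 → extends → [3]
8 → extends → [3, 8]
4 → replaces 8 → [3, 4]
9 → extends → [3, 4, 9]
11 → extends → [3, 4, 9, 11]
5 → replaces 9 → [3, 4, 5, 11]
6 → replaces 11 → [3, 4, 5, 6]
7 → extends → [3, 4, 5, 6, 7]
13 → extends → [3, 4, 5, 6, 7, 13]
10 → replaces 13 → [3, 4, 5, 6, 7, 10]
12 → extends → [3, 4, 5, 6, 7, 10, 12]
2 → replaces 3 → [2, 4, 5, 6, 7, 10, 12]
1 → replaces 2 → [1, 4, 5, 6, 7, 10, 12]
Length 7; one witness is 3, 4, 5, 6, 7, 10, 12.

3, 4, 5, 6, 7, 10, 12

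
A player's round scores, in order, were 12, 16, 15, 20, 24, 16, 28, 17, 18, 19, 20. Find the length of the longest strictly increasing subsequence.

Track the smallest tail for each achievable length (strict):
12 → extends → [12]
16 → extends → [12, 16]
15 → replaces 16 → [12, 15]
20 → extends → [12, 15, 20]
24 → extends → [12, 15, 20, 24]
16 → replaces 20 → [12, 15, 16, 24]
28 → extends → [12, 15, 16, 24, 28]
17 → replaces 24 → [12, 15, 16, 17, 28]
18 → replaces 28 → [12, 15, 16, 17, 18]
19 → extends → [12, 15, 16, 17, 18, 19]
20 → extends → [12, 15, 16, 17, 18, 19, 20]
Seven tails, so the longest strictly increasing subsequence has length 7 (e.g. 12, 15, 16, 17, 18, 19, 20).

7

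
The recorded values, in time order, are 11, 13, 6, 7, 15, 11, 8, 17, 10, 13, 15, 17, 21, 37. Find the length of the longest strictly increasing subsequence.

9

Track the smallest tail for each achievable length (strict):
11 → extends → [11]
13 → extends → [11, 13]
6 → replaces 11 → [6, 13]
7 → replaces 13 → [6, 7]
15 → extends → [6, 7, 15]
11 → replaces 15 → [6, 7, 11]
8 → replaces 11 → [6, 7, 8]
17 → extends → [6, 7, 8, 17]
10 → replaces 17 → [6, 7, 8, 10]
13 → extends → [6, 7, 8, 10, 13]
15 → extends → [6, 7, 8, 10, 13, 15]
17 → extends → [6, 7, 8, 10, 13, 15, 17]
21 → extends → [6, 7, 8, 10, 13, 15, 17, 21]
37 → extends → [6, 7, 8, 10, 13, 15, 17, 21, 37]
Nine tails, so the longest strictly increasing subsequence has length 9 (e.g. 6, 7, 8, 10, 13, 15, 17, 21, 37).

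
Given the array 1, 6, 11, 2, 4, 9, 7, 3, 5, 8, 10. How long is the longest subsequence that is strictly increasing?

6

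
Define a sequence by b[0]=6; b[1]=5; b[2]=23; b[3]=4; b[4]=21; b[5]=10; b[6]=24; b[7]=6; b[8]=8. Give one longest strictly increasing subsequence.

6, 23, 24

Patience tails give the LIS length; then backtrack through the dp parents:
6 → extends → [6]
5 → replaces 6 → [5]
23 → extends → [5, 23]
4 → replaces 5 → [4, 23]
21 → replaces 23 → [4, 21]
10 → replaces 21 → [4, 10]
24 → extends → [4, 10, 24]
6 → replaces 10 → [4, 6, 24]
8 → replaces 24 → [4, 6, 8]
Length 3; one witness is 6, 23, 24.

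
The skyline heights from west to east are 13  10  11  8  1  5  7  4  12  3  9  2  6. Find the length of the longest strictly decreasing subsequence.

7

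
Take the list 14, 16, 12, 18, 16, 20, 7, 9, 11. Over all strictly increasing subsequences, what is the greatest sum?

Let S[i] be the best sum of a strictly increasing subsequence ending at i:
i:      1  2  3  4  5  6  7  8  9
a[i]:  14 16 12 18 16 20  7  9 11
S:     14 30 12 48 30 68  7 16 27
Maximum is 68 (e.g. 14 + 16 + 18 + 20).

68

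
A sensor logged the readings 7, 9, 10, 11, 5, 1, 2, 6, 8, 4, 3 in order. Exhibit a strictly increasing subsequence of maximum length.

Patience tails give the LIS length; then backtrack through the dp parents:
7 → extends → [7]
9 → extends → [7, 9]
10 → extends → [7, 9, 10]
11 → extends → [7, 9, 10, 11]
5 → replaces 7 → [5, 9, 10, 11]
1 → replaces 5 → [1, 9, 10, 11]
2 → replaces 9 → [1, 2, 10, 11]
6 → replaces 10 → [1, 2, 6, 11]
8 → replaces 11 → [1, 2, 6, 8]
4 → replaces 6 → [1, 2, 4, 8]
3 → replaces 4 → [1, 2, 3, 8]
Length 4; one witness is 7, 9, 10, 11.

7, 9, 10, 11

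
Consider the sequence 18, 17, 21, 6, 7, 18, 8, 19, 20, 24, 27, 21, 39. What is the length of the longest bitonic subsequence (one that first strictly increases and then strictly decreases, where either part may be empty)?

inc[i] = longest strictly increasing subsequence ending at i; dec[i] = longest strictly decreasing subsequence starting at i:
i:      1  2  3  4  5  6  7  8  9 10 11 12 13
a[i]:  18 17 21  6  7 18  8 19 20 24 27 21 39
inc:    1  1  2  1  2  3  3  4  5  6  7  6  8
dec:    3  2  3  1  1  2  1  1  1  2  2  1  1
Best peak at i=11 (value 27): inc=7, dec=2, length 7+2−1 = 8.

8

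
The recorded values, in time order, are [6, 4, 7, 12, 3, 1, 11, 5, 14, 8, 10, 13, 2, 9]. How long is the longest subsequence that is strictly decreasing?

Negate each value so 'decreasing' becomes 'increasing', then run patience tails on the negated sequence:
-6 → extends → [-6]
-4 → extends → [-6, -4]
-7 → replaces -6 → [-7, -4]
-12 → replaces -7 → [-12, -4]
-3 → extends → [-12, -4, -3]
-1 → extends → [-12, -4, -3, -1]
-11 → replaces -4 → [-12, -11, -3, -1]
-5 → replaces -3 → [-12, -11, -5, -1]
-14 → replaces -12 → [-14, -11, -5, -1]
-8 → replaces -5 → [-14, -11, -8, -1]
-10 → replaces -8 → [-14, -11, -10, -1]
-13 → replaces -11 → [-14, -13, -10, -1]
-2 → replaces -1 → [-14, -13, -10, -2]
-9 → replaces -2 → [-14, -13, -10, -9]
Four tails, so the longest strictly decreasing subsequence of the original has length 4.

4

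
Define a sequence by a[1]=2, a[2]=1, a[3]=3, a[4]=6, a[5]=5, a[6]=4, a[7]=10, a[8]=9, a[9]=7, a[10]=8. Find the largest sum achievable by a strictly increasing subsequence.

26

Let S[i] be the best sum of a strictly increasing subsequence ending at i:
i:      1  2  3  4  5  6  7  8  9 10
a[i]:   2  1  3  6  5  4 10  9  7  8
S:      2  1  5 11 10  9 21 20 18 26
Maximum is 26 (e.g. 2 + 3 + 6 + 7 + 8).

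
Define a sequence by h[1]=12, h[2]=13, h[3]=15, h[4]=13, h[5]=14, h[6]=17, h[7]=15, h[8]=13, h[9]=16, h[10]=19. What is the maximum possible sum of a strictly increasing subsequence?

89

Let S[i] be the best sum of a strictly increasing subsequence ending at i:
i:      1  2  3  4  5  6  7  8  9 10
h[i]:  12 13 15 13 14 17 15 13 16 19
S:     12 25 40 25 39 57 54 25 70 89
Maximum is 89 (e.g. 12 + 13 + 14 + 15 + 16 + 19).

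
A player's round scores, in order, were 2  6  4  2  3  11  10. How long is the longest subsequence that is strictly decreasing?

3

Negate each value so 'decreasing' becomes 'increasing', then run patience tails on the negated sequence:
-2 → extends → [-2]
-6 → replaces -2 → [-6]
-4 → extends → [-6, -4]
-2 → extends → [-6, -4, -2]
-3 → replaces -2 → [-6, -4, -3]
-11 → replaces -6 → [-11, -4, -3]
-10 → replaces -4 → [-11, -10, -3]
Three tails, so the longest strictly decreasing subsequence of the original has length 3.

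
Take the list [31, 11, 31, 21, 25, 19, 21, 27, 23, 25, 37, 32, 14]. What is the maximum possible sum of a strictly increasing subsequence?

Let S[i] be the best sum of a strictly increasing subsequence ending at i:
i:       1   2   3   4   5   6   7   8   9  10  11  12  13
a[i]:   31  11  31  21  25  19  21  27  23  25  37  32  14
S:      31  11  42  32  57  30  51  84  74  99 136 131  25
Maximum is 136 (e.g. 11 + 19 + 21 + 23 + 25 + 37).

136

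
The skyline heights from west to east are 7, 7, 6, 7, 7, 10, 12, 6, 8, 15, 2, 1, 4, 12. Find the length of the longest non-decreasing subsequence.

7

Track the smallest tail for each achievable length (allowing ties):
7 → extends → [7]
7 → extends → [7, 7]
6 → replaces 7 → [6, 7]
7 → extends → [6, 7, 7]
7 → extends → [6, 7, 7, 7]
10 → extends → [6, 7, 7, 7, 10]
12 → extends → [6, 7, 7, 7, 10, 12]
6 → replaces 7 → [6, 6, 7, 7, 10, 12]
8 → replaces 10 → [6, 6, 7, 7, 8, 12]
15 → extends → [6, 6, 7, 7, 8, 12, 15]
2 → replaces 6 → [2, 6, 7, 7, 8, 12, 15]
1 → replaces 2 → [1, 6, 7, 7, 8, 12, 15]
4 → replaces 6 → [1, 4, 7, 7, 8, 12, 15]
12 → replaces 15 → [1, 4, 7, 7, 8, 12, 12]
Seven tails, so the longest non-decreasing subsequence has length 7 (e.g. 7, 7, 7, 7, 10, 12, 15).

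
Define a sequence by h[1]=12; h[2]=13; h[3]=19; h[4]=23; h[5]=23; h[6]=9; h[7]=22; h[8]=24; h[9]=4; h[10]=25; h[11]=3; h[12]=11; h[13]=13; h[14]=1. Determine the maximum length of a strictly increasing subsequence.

Let dp[i] be the length of the longest such subsequence ending at index i:
i:      1  2  3  4  5  6  7  8  9 10 11 12 13 14
h[i]:  12 13 19 23 23  9 22 24  4 25  3 11 13  1
dp:     1  2  3  4  4  1  4  5  1  6  1  2  3  1
Maximum dp value is 6.

6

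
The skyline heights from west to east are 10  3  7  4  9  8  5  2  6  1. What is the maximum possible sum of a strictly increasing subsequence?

19

Let S[i] be the best sum of a strictly increasing subsequence ending at i:
i:      1  2  3  4  5  6  7  8  9 10
a[i]:  10  3  7  4  9  8  5  2  6  1
S:     10  3 10  7 19 18 12  2 18  1
Maximum is 19 (e.g. 3 + 7 + 9).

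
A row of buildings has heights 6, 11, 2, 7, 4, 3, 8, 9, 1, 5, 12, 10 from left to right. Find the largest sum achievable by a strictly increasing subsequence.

42

Let S[i] be the best sum of a strictly increasing subsequence ending at i:
i:      1  2  3  4  5  6  7  8  9 10 11 12
a[i]:   6 11  2  7  4  3  8  9  1  5 12 10
S:      6 17  2 13  6  5 21 30  1 11 42 40
Maximum is 42 (e.g. 6 + 7 + 8 + 9 + 12).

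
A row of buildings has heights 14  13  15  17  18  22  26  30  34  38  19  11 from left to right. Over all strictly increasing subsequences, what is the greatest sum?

214

Let S[i] be the best sum of a strictly increasing subsequence ending at i:
i:       1   2   3   4   5   6   7   8   9  10  11  12
a[i]:   14  13  15  17  18  22  26  30  34  38  19  11
S:      14  13  29  46  64  86 112 142 176 214  83  11
Maximum is 214 (e.g. 14 + 15 + 17 + 18 + 22 + 26 + 30 + 34 + 38).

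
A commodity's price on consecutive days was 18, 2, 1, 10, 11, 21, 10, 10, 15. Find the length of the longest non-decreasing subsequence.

Let dp[i] be the length of the longest such subsequence ending at index i:
i:      1  2  3  4  5  6  7  8  9
a[i]:  18  2  1 10 11 21 10 10 15
dp:     1  1  1  2  3  4  3  4  5
Maximum dp value is 5.

5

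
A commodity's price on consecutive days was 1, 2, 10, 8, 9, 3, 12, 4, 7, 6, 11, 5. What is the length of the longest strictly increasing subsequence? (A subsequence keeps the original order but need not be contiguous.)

6

Let dp[i] be the length of the longest such subsequence ending at index i:
i:      1  2  3  4  5  6  7  8  9 10 11 12
a[i]:   1  2 10  8  9  3 12  4  7  6 11  5
dp:     1  2  3  3  4  3  5  4  5  5  6  5
Maximum dp value is 6.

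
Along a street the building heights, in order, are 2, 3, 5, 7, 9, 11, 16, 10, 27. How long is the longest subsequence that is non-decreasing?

Track the smallest tail for each achievable length (allowing ties):
2 → extends → [2]
3 → extends → [2, 3]
5 → extends → [2, 3, 5]
7 → extends → [2, 3, 5, 7]
9 → extends → [2, 3, 5, 7, 9]
11 → extends → [2, 3, 5, 7, 9, 11]
16 → extends → [2, 3, 5, 7, 9, 11, 16]
10 → replaces 11 → [2, 3, 5, 7, 9, 10, 16]
27 → extends → [2, 3, 5, 7, 9, 10, 16, 27]
Eight tails, so the longest non-decreasing subsequence has length 8 (e.g. 2, 3, 5, 7, 9, 11, 16, 27).

8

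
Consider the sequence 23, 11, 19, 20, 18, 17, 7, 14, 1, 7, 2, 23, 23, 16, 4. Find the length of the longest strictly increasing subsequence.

Let dp[i] be the length of the longest such subsequence ending at index i:
i:      1  2  3  4  5  6  7  8  9 10 11 12 13 14 15
a[i]:  23 11 19 20 18 17  7 14  1  7  2 23 23 16  4
dp:     1  1  2  3  2  2  1  2  1  2  2  4  4  3  3
Maximum dp value is 4.

4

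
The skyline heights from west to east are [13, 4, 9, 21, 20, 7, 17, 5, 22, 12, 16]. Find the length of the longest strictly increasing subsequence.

Let dp[i] be the length of the longest such subsequence ending at index i:
i:      1  2  3  4  5  6  7  8  9 10 11
a[i]:  13  4  9 21 20  7 17  5 22 12 16
dp:     1  1  2  3  3  2  3  2  4  3  4
Maximum dp value is 4.

4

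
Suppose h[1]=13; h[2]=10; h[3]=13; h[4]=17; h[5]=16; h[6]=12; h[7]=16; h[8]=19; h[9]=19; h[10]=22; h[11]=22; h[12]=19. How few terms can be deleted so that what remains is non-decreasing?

Fewest deletions = n − (longest non-decreasing subsequence).
i:      1  2  3  4  5  6  7  8  9 10 11 12
h[i]:  13 10 13 17 16 12 16 19 19 22 22 19
dp:     1  1  2  3  3  2  4  5  6  7  8  7
max dp = 8, so deletions = 12 − 8 = 4.

4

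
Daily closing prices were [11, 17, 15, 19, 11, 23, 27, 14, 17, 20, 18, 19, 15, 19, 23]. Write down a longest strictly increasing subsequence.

Patience tails give the LIS length; then backtrack through the dp parents:
11 → extends → [11]
17 → extends → [11, 17]
15 → replaces 17 → [11, 15]
19 → extends → [11, 15, 19]
11 → already a tail → [11, 15, 19]
23 → extends → [11, 15, 19, 23]
27 → extends → [11, 15, 19, 23, 27]
14 → replaces 15 → [11, 14, 19, 23, 27]
17 → replaces 19 → [11, 14, 17, 23, 27]
20 → replaces 23 → [11, 14, 17, 20, 27]
18 → replaces 20 → [11, 14, 17, 18, 27]
19 → replaces 27 → [11, 14, 17, 18, 19]
15 → replaces 17 → [11, 14, 15, 18, 19]
19 → already a tail → [11, 14, 15, 18, 19]
23 → extends → [11, 14, 15, 18, 19, 23]
Length 6; one witness is 11, 15, 17, 18, 19, 23.

11, 15, 17, 18, 19, 23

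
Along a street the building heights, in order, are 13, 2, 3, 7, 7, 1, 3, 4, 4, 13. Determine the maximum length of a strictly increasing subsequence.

Track the smallest tail for each achievable length (strict):
13 → extends → [13]
2 → replaces 13 → [2]
3 → extends → [2, 3]
7 → extends → [2, 3, 7]
7 → already a tail → [2, 3, 7]
1 → replaces 2 → [1, 3, 7]
3 → already a tail → [1, 3, 7]
4 → replaces 7 → [1, 3, 4]
4 → already a tail → [1, 3, 4]
13 → extends → [1, 3, 4, 13]
Four tails, so the longest strictly increasing subsequence has length 4 (e.g. 2, 3, 7, 13).

4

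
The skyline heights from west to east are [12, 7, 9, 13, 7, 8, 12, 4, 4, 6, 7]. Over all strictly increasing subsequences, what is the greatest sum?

Let S[i] be the best sum of a strictly increasing subsequence ending at i:
i:      1  2  3  4  5  6  7  8  9 10 11
a[i]:  12  7  9 13  7  8 12  4  4  6  7
S:     12  7 16 29  7 15 28  4  4 10 17
Maximum is 29 (e.g. 7 + 9 + 13).

29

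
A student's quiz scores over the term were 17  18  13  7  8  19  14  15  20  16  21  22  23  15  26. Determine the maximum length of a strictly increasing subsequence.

9

Track the smallest tail for each achievable length (strict):
17 → extends → [17]
18 → extends → [17, 18]
13 → replaces 17 → [13, 18]
7 → replaces 13 → [7, 18]
8 → replaces 18 → [7, 8]
19 → extends → [7, 8, 19]
14 → replaces 19 → [7, 8, 14]
15 → extends → [7, 8, 14, 15]
20 → extends → [7, 8, 14, 15, 20]
16 → replaces 20 → [7, 8, 14, 15, 16]
21 → extends → [7, 8, 14, 15, 16, 21]
22 → extends → [7, 8, 14, 15, 16, 21, 22]
23 → extends → [7, 8, 14, 15, 16, 21, 22, 23]
15 → already a tail → [7, 8, 14, 15, 16, 21, 22, 23]
26 → extends → [7, 8, 14, 15, 16, 21, 22, 23, 26]
Nine tails, so the longest strictly increasing subsequence has length 9 (e.g. 7, 8, 14, 15, 20, 21, 22, 23, 26).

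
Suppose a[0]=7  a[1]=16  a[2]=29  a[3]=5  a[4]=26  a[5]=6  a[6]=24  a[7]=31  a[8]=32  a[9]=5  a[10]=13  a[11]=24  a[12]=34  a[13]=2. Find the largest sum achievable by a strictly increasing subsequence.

149

Let S[i] be the best sum of a strictly increasing subsequence ending at i:
i:       0   1   2   3   4   5   6   7   8   9  10  11  12  13
a[i]:    7  16  29   5  26   6  24  31  32   5  13  24  34   2
S:       7  23  52   5  49  11  47  83 115   5  24  48 149   2
Maximum is 149 (e.g. 7 + 16 + 29 + 31 + 32 + 34).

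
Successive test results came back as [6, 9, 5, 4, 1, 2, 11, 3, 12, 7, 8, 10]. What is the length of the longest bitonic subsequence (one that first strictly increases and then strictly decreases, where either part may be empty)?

6

inc[i] = longest strictly increasing subsequence ending at i; dec[i] = longest strictly decreasing subsequence starting at i:
i:      1  2  3  4  5  6  7  8  9 10 11 12
a[i]:   6  9  5  4  1  2 11  3 12  7  8 10
inc:    1  2  1  1  1  2  3  3  4  4  5  6
dec:    4  4  3  2  1  1  2  1  2  1  1  1
Best peak at i=12 (value 10): inc=6, dec=1, length 6+1−1 = 6.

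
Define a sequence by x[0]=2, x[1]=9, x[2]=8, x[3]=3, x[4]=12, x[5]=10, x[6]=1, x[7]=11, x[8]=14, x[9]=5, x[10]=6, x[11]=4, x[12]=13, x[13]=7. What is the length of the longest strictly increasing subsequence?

Let dp[i] be the length of the longest such subsequence ending at index i:
i:      0  1  2  3  4  5  6  7  8  9 10 11 12 13
x[i]:   2  9  8  3 12 10  1 11 14  5  6  4 13  7
dp:     1  2  2  2  3  3  1  4  5  3  4  3  5  5
Maximum dp value is 5.

5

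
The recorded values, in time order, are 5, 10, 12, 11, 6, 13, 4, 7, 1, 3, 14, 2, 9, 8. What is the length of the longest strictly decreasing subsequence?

Negate each value so 'decreasing' becomes 'increasing', then run patience tails on the negated sequence:
-5 → extends → [-5]
-10 → replaces -5 → [-10]
-12 → replaces -10 → [-12]
-11 → extends → [-12, -11]
-6 → extends → [-12, -11, -6]
-13 → replaces -12 → [-13, -11, -6]
-4 → extends → [-13, -11, -6, -4]
-7 → replaces -6 → [-13, -11, -7, -4]
-1 → extends → [-13, -11, -7, -4, -1]
-3 → replaces -1 → [-13, -11, -7, -4, -3]
-14 → replaces -13 → [-14, -11, -7, -4, -3]
-2 → extends → [-14, -11, -7, -4, -3, -2]
-9 → replaces -7 → [-14, -11, -9, -4, -3, -2]
-8 → replaces -4 → [-14, -11, -9, -8, -3, -2]
Six tails, so the longest strictly decreasing subsequence of the original has length 6.

6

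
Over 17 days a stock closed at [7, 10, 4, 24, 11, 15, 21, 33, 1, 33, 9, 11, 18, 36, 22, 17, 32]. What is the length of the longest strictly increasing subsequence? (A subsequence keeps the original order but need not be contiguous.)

7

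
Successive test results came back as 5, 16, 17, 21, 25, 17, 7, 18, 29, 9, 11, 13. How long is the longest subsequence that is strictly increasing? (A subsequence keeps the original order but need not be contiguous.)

6

Let dp[i] be the length of the longest such subsequence ending at index i:
i:      1  2  3  4  5  6  7  8  9 10 11 12
a[i]:   5 16 17 21 25 17  7 18 29  9 11 13
dp:     1  2  3  4  5  3  2  4  6  3  4  5
Maximum dp value is 6.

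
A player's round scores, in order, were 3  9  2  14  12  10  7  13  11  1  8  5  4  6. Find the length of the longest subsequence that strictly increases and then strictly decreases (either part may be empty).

8

inc[i] = longest strictly increasing subsequence ending at i; dec[i] = longest strictly decreasing subsequence starting at i:
i:      1  2  3  4  5  6  7  8  9 10 11 12 13 14
a[i]:   3  9  2 14 12 10  7 13 11  1  8  5  4  6
inc:    1  2  1  3  3  3  2  4  4  1  3  2  2  3
dec:    3  4  2  6  5  4  3  5  4  1  3  2  1  1
Best peak at i=4 (value 14): inc=3, dec=6, length 3+6−1 = 8.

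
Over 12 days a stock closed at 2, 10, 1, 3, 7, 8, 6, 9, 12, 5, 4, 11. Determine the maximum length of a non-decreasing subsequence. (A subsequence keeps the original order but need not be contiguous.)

Track the smallest tail for each achievable length (allowing ties):
2 → extends → [2]
10 → extends → [2, 10]
1 → replaces 2 → [1, 10]
3 → replaces 10 → [1, 3]
7 → extends → [1, 3, 7]
8 → extends → [1, 3, 7, 8]
6 → replaces 7 → [1, 3, 6, 8]
9 → extends → [1, 3, 6, 8, 9]
12 → extends → [1, 3, 6, 8, 9, 12]
5 → replaces 6 → [1, 3, 5, 8, 9, 12]
4 → replaces 5 → [1, 3, 4, 8, 9, 12]
11 → replaces 12 → [1, 3, 4, 8, 9, 11]
Six tails, so the longest non-decreasing subsequence has length 6 (e.g. 2, 3, 7, 8, 9, 12).

6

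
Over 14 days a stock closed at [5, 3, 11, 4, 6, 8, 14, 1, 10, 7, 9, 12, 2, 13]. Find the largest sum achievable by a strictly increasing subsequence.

56

Let S[i] be the best sum of a strictly increasing subsequence ending at i:
i:      1  2  3  4  5  6  7  8  9 10 11 12 13 14
a[i]:   5  3 11  4  6  8 14  1 10  7  9 12  2 13
S:      5  3 16  7 13 21 35  1 31 20 30 43  3 56
Maximum is 56 (e.g. 3 + 4 + 6 + 8 + 10 + 12 + 13).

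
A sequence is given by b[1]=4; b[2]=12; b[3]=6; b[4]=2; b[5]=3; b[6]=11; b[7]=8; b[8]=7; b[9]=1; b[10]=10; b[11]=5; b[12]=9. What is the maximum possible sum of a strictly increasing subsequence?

Let S[i] be the best sum of a strictly increasing subsequence ending at i:
i:      1  2  3  4  5  6  7  8  9 10 11 12
b[i]:   4 12  6  2  3 11  8  7  1 10  5  9
S:      4 16 10  2  5 21 18 17  1 28 10 27
Maximum is 28 (e.g. 4 + 6 + 8 + 10).

28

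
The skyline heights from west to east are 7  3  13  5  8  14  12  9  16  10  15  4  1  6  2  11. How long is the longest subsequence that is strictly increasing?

6

Let dp[i] be the length of the longest such subsequence ending at index i:
i:      1  2  3  4  5  6  7  8  9 10 11 12 13 14 15 16
a[i]:   7  3 13  5  8 14 12  9 16 10 15  4  1  6  2 11
dp:     1  1  2  2  3  4  4  4  5  5  6  2  1  3  2  6
Maximum dp value is 6.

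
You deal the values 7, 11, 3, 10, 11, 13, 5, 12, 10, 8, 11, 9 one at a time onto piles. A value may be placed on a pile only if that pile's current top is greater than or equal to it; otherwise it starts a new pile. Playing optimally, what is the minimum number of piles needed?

4

The minimum number of non-increasing subsequences covering a sequence equals the length of its longest strictly increasing subsequence.
LIS length is 4 (e.g. 7, 10, 11, 13), so 4 piles are needed.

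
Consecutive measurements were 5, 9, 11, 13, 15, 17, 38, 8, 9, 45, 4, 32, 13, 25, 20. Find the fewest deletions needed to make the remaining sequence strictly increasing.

Fewest deletions = n − (longest strictly increasing subsequence).
Patience tails:
5 → extends → [5]
9 → extends → [5, 9]
11 → extends → [5, 9, 11]
13 → extends → [5, 9, 11, 13]
15 → extends → [5, 9, 11, 13, 15]
17 → extends → [5, 9, 11, 13, 15, 17]
38 → extends → [5, 9, 11, 13, 15, 17, 38]
8 → replaces 9 → [5, 8, 11, 13, 15, 17, 38]
9 → replaces 11 → [5, 8, 9, 13, 15, 17, 38]
45 → extends → [5, 8, 9, 13, 15, 17, 38, 45]
4 → replaces 5 → [4, 8, 9, 13, 15, 17, 38, 45]
32 → replaces 38 → [4, 8, 9, 13, 15, 17, 32, 45]
13 → already a tail → [4, 8, 9, 13, 15, 17, 32, 45]
25 → replaces 32 → [4, 8, 9, 13, 15, 17, 25, 45]
20 → replaces 25 → [4, 8, 9, 13, 15, 17, 20, 45]
Longest strictly increasing subsequence has length 8, so deletions = 15 − 8 = 7.

7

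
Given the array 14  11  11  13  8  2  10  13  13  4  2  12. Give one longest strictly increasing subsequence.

8, 10, 13

Patience tails give the LIS length; then backtrack through the dp parents:
14 → extends → [14]
11 → replaces 14 → [11]
11 → already a tail → [11]
13 → extends → [11, 13]
8 → replaces 11 → [8, 13]
2 → replaces 8 → [2, 13]
10 → replaces 13 → [2, 10]
13 → extends → [2, 10, 13]
13 → already a tail → [2, 10, 13]
4 → replaces 10 → [2, 4, 13]
2 → already a tail → [2, 4, 13]
12 → replaces 13 → [2, 4, 12]
Length 3; one witness is 8, 10, 13.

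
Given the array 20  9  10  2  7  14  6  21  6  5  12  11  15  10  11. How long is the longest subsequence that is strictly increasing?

Let dp[i] be the length of the longest such subsequence ending at index i:
i:      1  2  3  4  5  6  7  8  9 10 11 12 13 14 15
a[i]:  20  9 10  2  7 14  6 21  6  5 12 11 15 10 11
dp:     1  1  2  1  2  3  2  4  2  2  3  3  4  3  4
Maximum dp value is 4.

4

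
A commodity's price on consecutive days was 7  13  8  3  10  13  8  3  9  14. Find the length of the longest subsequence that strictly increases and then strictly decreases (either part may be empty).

inc[i] = longest strictly increasing subsequence ending at i; dec[i] = longest strictly decreasing subsequence starting at i:
i:      1  2  3  4  5  6  7  8  9 10
a[i]:   7 13  8  3 10 13  8  3  9 14
inc:    1  2  2  1  3  4  2  1  3  5
dec:    2  4  2  1  3  3  2  1  1  1
Best peak at i=6 (value 13): inc=4, dec=3, length 4+3−1 = 6.

6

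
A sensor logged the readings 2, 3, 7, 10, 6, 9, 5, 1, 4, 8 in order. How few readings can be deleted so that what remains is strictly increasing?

6

Fewest deletions = n − (longest strictly increasing subsequence).
Patience tails:
2 → extends → [2]
3 → extends → [2, 3]
7 → extends → [2, 3, 7]
10 → extends → [2, 3, 7, 10]
6 → replaces 7 → [2, 3, 6, 10]
9 → replaces 10 → [2, 3, 6, 9]
5 → replaces 6 → [2, 3, 5, 9]
1 → replaces 2 → [1, 3, 5, 9]
4 → replaces 5 → [1, 3, 4, 9]
8 → replaces 9 → [1, 3, 4, 8]
Longest strictly increasing subsequence has length 4, so deletions = 10 − 4 = 6.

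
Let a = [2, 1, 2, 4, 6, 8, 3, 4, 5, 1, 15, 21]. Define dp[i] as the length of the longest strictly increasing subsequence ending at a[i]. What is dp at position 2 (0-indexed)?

2

dp[i] = 1 + max{dp[j] : j<i, a[j]<a[i]} (or 1 if no such j):
i:      0  1  2  3  4  5  6  7  8  9 10 11
a[i]:   2  1  2  4  6  8  3  4  5  1 15 21
dp:     1  1  2  3  4  5  3  4  5  1  6  7
At index 2 the value is 2.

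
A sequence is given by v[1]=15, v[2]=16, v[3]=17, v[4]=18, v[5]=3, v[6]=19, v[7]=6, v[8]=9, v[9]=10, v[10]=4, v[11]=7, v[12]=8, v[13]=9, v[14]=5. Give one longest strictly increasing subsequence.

15, 16, 17, 18, 19

Patience tails give the LIS length; then backtrack through the dp parents:
15 → extends → [15]
16 → extends → [15, 16]
17 → extends → [15, 16, 17]
18 → extends → [15, 16, 17, 18]
3 → replaces 15 → [3, 16, 17, 18]
19 → extends → [3, 16, 17, 18, 19]
6 → replaces 16 → [3, 6, 17, 18, 19]
9 → replaces 17 → [3, 6, 9, 18, 19]
10 → replaces 18 → [3, 6, 9, 10, 19]
4 → replaces 6 → [3, 4, 9, 10, 19]
7 → replaces 9 → [3, 4, 7, 10, 19]
8 → replaces 10 → [3, 4, 7, 8, 19]
9 → replaces 19 → [3, 4, 7, 8, 9]
5 → replaces 7 → [3, 4, 5, 8, 9]
Length 5; one witness is 15, 16, 17, 18, 19.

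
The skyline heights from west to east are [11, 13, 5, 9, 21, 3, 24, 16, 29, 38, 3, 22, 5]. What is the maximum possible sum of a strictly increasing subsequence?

Let S[i] be the best sum of a strictly increasing subsequence ending at i:
i:       1   2   3   4   5   6   7   8   9  10  11  12  13
a[i]:   11  13   5   9  21   3  24  16  29  38   3  22   5
S:      11  24   5  14  45   3  69  40  98 136   3  67   8
Maximum is 136 (e.g. 11 + 13 + 21 + 24 + 29 + 38).

136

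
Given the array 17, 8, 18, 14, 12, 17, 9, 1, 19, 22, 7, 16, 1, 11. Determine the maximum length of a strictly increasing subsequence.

Let dp[i] be the length of the longest such subsequence ending at index i:
i:      1  2  3  4  5  6  7  8  9 10 11 12 13 14
a[i]:  17  8 18 14 12 17  9  1 19 22  7 16  1 11
dp:     1  1  2  2  2  3  2  1  4  5  2  3  1  3
Maximum dp value is 5.

5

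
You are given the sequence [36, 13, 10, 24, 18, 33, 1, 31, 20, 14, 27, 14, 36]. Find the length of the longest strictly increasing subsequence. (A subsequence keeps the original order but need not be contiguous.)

5

Let dp[i] be the length of the longest such subsequence ending at index i:
i:      1  2  3  4  5  6  7  8  9 10 11 12 13
a[i]:  36 13 10 24 18 33  1 31 20 14 27 14 36
dp:     1  1  1  2  2  3  1  3  3  2  4  2  5
Maximum dp value is 5.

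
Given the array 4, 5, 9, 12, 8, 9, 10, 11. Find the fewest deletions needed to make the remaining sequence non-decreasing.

2

Fewest deletions = n − (longest non-decreasing subsequence).
i:      1  2  3  4  5  6  7  8
a[i]:   4  5  9 12  8  9 10 11
dp:     1  2  3  4  3  4  5  6
max dp = 6, so deletions = 8 − 6 = 2.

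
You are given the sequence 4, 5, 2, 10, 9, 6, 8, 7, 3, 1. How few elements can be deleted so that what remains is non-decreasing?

6

Fewest deletions = n − (longest non-decreasing subsequence).
i:      1  2  3  4  5  6  7  8  9 10
a[i]:   4  5  2 10  9  6  8  7  3  1
dp:     1  2  1  3  3  3  4  4  2  1
max dp = 4, so deletions = 10 − 4 = 6.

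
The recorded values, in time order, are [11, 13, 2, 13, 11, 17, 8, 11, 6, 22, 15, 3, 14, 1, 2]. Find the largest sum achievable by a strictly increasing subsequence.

63

Let S[i] be the best sum of a strictly increasing subsequence ending at i:
i:      1  2  3  4  5  6  7  8  9 10 11 12 13 14 15
a[i]:  11 13  2 13 11 17  8 11  6 22 15  3 14  1  2
S:     11 24  2 24 13 41 10 21  8 63 39  5 38  1  3
Maximum is 63 (e.g. 11 + 13 + 17 + 22).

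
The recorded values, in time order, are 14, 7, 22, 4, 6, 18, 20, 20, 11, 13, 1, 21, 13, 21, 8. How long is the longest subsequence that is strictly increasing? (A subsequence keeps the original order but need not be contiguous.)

5

Let dp[i] be the length of the longest such subsequence ending at index i:
i:      1  2  3  4  5  6  7  8  9 10 11 12 13 14 15
a[i]:  14  7 22  4  6 18 20 20 11 13  1 21 13 21  8
dp:     1  1  2  1  2  3  4  4  3  4  1  5  4  5  3
Maximum dp value is 5.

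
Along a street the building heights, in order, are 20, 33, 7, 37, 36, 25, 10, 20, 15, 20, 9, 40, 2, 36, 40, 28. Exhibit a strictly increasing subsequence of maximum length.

Patience tails give the LIS length; then backtrack through the dp parents:
20 → extends → [20]
33 → extends → [20, 33]
7 → replaces 20 → [7, 33]
37 → extends → [7, 33, 37]
36 → replaces 37 → [7, 33, 36]
25 → replaces 33 → [7, 25, 36]
10 → replaces 25 → [7, 10, 36]
20 → replaces 36 → [7, 10, 20]
15 → replaces 20 → [7, 10, 15]
20 → extends → [7, 10, 15, 20]
9 → replaces 10 → [7, 9, 15, 20]
40 → extends → [7, 9, 15, 20, 40]
2 → replaces 7 → [2, 9, 15, 20, 40]
36 → replaces 40 → [2, 9, 15, 20, 36]
40 → extends → [2, 9, 15, 20, 36, 40]
28 → replaces 36 → [2, 9, 15, 20, 28, 40]
Length 6; one witness is 7, 10, 15, 20, 36, 40.

7, 10, 15, 20, 36, 40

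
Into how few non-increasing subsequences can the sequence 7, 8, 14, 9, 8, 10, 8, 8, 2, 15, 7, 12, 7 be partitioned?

Place each on the leftmost legal pile:
7 → new pile 1 (tops now [7])
8 → new pile 2 (tops now [7, 8])
14 → new pile 3 (tops now [7, 8, 14])
9 → pile 3 (tops now [7, 8, 9])
8 → pile 2 (tops now [7, 8, 9])
10 → new pile 4 (tops now [7, 8, 9, 10])
8 → pile 2 (tops now [7, 8, 9, 10])
8 → pile 2 (tops now [7, 8, 9, 10])
2 → pile 1 (tops now [2, 8, 9, 10])
15 → new pile 5 (tops now [2, 8, 9, 10, 15])
7 → pile 2 (tops now [2, 7, 9, 10, 15])
12 → pile 5 (tops now [2, 7, 9, 10, 12])
7 → pile 2 (tops now [2, 7, 9, 10, 12])
Five piles.

5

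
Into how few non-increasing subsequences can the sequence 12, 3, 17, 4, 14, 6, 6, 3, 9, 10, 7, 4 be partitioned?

The minimum number of non-increasing subsequences covering a sequence equals the length of its longest strictly increasing subsequence.
LIS length is 5 (e.g. 3, 4, 6, 9, 10), so 5 piles are needed.

5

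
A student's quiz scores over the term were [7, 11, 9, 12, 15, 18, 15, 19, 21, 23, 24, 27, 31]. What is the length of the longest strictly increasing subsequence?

11

Track the smallest tail for each achievable length (strict):
7 → extends → [7]
11 → extends → [7, 11]
9 → replaces 11 → [7, 9]
12 → extends → [7, 9, 12]
15 → extends → [7, 9, 12, 15]
18 → extends → [7, 9, 12, 15, 18]
15 → already a tail → [7, 9, 12, 15, 18]
19 → extends → [7, 9, 12, 15, 18, 19]
21 → extends → [7, 9, 12, 15, 18, 19, 21]
23 → extends → [7, 9, 12, 15, 18, 19, 21, 23]
24 → extends → [7, 9, 12, 15, 18, 19, 21, 23, 24]
27 → extends → [7, 9, 12, 15, 18, 19, 21, 23, 24, 27]
31 → extends → [7, 9, 12, 15, 18, 19, 21, 23, 24, 27, 31]
Eleven tails, so the longest strictly increasing subsequence has length 11 (e.g. 7, 11, 12, 15, 18, 19, 21, 23, 24, 27, 31).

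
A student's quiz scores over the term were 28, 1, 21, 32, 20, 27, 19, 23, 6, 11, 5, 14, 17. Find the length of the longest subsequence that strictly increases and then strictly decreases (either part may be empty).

7

inc[i] = longest strictly increasing subsequence ending at i; dec[i] = longest strictly decreasing subsequence starting at i:
i:      1  2  3  4  5  6  7  8  9 10 11 12 13
a[i]:  28  1 21 32 20 27 19 23  6 11  5 14 17
inc:    1  1  2  3  2  3  2  3  2  3  2  4  5
dec:    6  1  5  5  4  4  3  3  2  2  1  1  1
Best peak at i=4 (value 32): inc=3, dec=5, length 3+5−1 = 7.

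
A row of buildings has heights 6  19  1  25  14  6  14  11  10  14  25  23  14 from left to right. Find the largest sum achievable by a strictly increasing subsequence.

Let S[i] be the best sum of a strictly increasing subsequence ending at i:
i:      1  2  3  4  5  6  7  8  9 10 11 12 13
a[i]:   6 19  1 25 14  6 14 11 10 14 25 23 14
S:      6 25  1 50 20  7 21 18 17 32 57 55 32
Maximum is 57 (e.g. 1 + 6 + 11 + 14 + 25).

57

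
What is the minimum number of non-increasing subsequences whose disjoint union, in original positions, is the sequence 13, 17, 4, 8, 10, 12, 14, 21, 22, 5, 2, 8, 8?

Place each on the leftmost legal pile:
13 → new pile 1 (tops now [13])
17 → new pile 2 (tops now [13, 17])
4 → pile 1 (tops now [4, 17])
8 → pile 2 (tops now [4, 8])
10 → new pile 3 (tops now [4, 8, 10])
12 → new pile 4 (tops now [4, 8, 10, 12])
14 → new pile 5 (tops now [4, 8, 10, 12, 14])
21 → new pile 6 (tops now [4, 8, 10, 12, 14, 21])
22 → new pile 7 (tops now [4, 8, 10, 12, 14, 21, 22])
5 → pile 2 (tops now [4, 5, 10, 12, 14, 21, 22])
2 → pile 1 (tops now [2, 5, 10, 12, 14, 21, 22])
8 → pile 3 (tops now [2, 5, 8, 12, 14, 21, 22])
8 → pile 3 (tops now [2, 5, 8, 12, 14, 21, 22])
Seven piles.

7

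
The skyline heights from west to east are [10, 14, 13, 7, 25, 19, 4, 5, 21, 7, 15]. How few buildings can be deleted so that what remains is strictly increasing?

Fewest deletions = n − (longest strictly increasing subsequence).
Patience tails:
10 → extends → [10]
14 → extends → [10, 14]
13 → replaces 14 → [10, 13]
7 → replaces 10 → [7, 13]
25 → extends → [7, 13, 25]
19 → replaces 25 → [7, 13, 19]
4 → replaces 7 → [4, 13, 19]
5 → replaces 13 → [4, 5, 19]
21 → extends → [4, 5, 19, 21]
7 → replaces 19 → [4, 5, 7, 21]
15 → replaces 21 → [4, 5, 7, 15]
Longest strictly increasing subsequence has length 4, so deletions = 11 − 4 = 7.

7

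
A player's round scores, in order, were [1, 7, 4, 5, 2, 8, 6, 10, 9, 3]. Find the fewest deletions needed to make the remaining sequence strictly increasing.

5

Fewest deletions = n − (longest strictly increasing subsequence).
i:      1  2  3  4  5  6  7  8  9 10
a[i]:   1  7  4  5  2  8  6 10  9  3
dp:     1  2  2  3  2  4  4  5  5  3
max dp = 5, so deletions = 10 − 5 = 5.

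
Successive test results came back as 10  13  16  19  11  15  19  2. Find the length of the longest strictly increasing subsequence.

Let dp[i] be the length of the longest such subsequence ending at index i:
i:      1  2  3  4  5  6  7  8
a[i]:  10 13 16 19 11 15 19  2
dp:     1  2  3  4  2  3  4  1
Maximum dp value is 4.

4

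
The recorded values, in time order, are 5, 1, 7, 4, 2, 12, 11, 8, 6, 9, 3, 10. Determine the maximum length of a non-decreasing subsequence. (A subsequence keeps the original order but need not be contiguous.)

Track the smallest tail for each achievable length (allowing ties):
5 → extends → [5]
1 → replaces 5 → [1]
7 → extends → [1, 7]
4 → replaces 7 → [1, 4]
2 → replaces 4 → [1, 2]
12 → extends → [1, 2, 12]
11 → replaces 12 → [1, 2, 11]
8 → replaces 11 → [1, 2, 8]
6 → replaces 8 → [1, 2, 6]
9 → extends → [1, 2, 6, 9]
3 → replaces 6 → [1, 2, 3, 9]
10 → extends → [1, 2, 3, 9, 10]
Five tails, so the longest non-decreasing subsequence has length 5 (e.g. 5, 7, 8, 9, 10).

5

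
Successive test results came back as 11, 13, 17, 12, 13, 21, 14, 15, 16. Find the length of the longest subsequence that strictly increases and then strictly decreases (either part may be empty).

inc[i] = longest strictly increasing subsequence ending at i; dec[i] = longest strictly decreasing subsequence starting at i:
i:      1  2  3  4  5  6  7  8  9
a[i]:  11 13 17 12 13 21 14 15 16
inc:    1  2  3  2  3  4  4  5  6
dec:    1  2  2  1  1  2  1  1  1
Best peak at i=9 (value 16): inc=6, dec=1, length 6+1−1 = 6.

6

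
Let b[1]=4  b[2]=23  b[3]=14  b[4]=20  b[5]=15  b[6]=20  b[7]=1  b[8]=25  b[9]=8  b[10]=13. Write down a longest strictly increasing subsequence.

4, 14, 15, 20, 25

Patience tails give the LIS length; then backtrack through the dp parents:
4 → extends → [4]
23 → extends → [4, 23]
14 → replaces 23 → [4, 14]
20 → extends → [4, 14, 20]
15 → replaces 20 → [4, 14, 15]
20 → extends → [4, 14, 15, 20]
1 → replaces 4 → [1, 14, 15, 20]
25 → extends → [1, 14, 15, 20, 25]
8 → replaces 14 → [1, 8, 15, 20, 25]
13 → replaces 15 → [1, 8, 13, 20, 25]
Length 5; one witness is 4, 14, 15, 20, 25.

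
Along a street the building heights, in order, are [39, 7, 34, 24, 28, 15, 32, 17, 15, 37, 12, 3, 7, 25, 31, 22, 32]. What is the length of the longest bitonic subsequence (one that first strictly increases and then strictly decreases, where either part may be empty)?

8

inc[i] = longest strictly increasing subsequence ending at i; dec[i] = longest strictly decreasing subsequence starting at i:
i:      1  2  3  4  5  6  7  8  9 10 11 12 13 14 15 16 17
a[i]:  39  7 34 24 28 15 32 17 15 37 12  3  7 25 31 22 32
inc:    1  1  2  2  3  2  4  3  2  5  2  1  2  4  5  4  6
dec:    7  2  6  5  5  3  5  4  3  3  2  1  1  2  2  1  1
Best peak at i=7 (value 32): inc=4, dec=5, length 4+5−1 = 8.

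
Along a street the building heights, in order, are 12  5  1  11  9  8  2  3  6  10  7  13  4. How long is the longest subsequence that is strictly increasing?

6

Track the smallest tail for each achievable length (strict):
12 → extends → [12]
5 → replaces 12 → [5]
1 → replaces 5 → [1]
11 → extends → [1, 11]
9 → replaces 11 → [1, 9]
8 → replaces 9 → [1, 8]
2 → replaces 8 → [1, 2]
3 → extends → [1, 2, 3]
6 → extends → [1, 2, 3, 6]
10 → extends → [1, 2, 3, 6, 10]
7 → replaces 10 → [1, 2, 3, 6, 7]
13 → extends → [1, 2, 3, 6, 7, 13]
4 → replaces 6 → [1, 2, 3, 4, 7, 13]
Six tails, so the longest strictly increasing subsequence has length 6 (e.g. 1, 2, 3, 6, 10, 13).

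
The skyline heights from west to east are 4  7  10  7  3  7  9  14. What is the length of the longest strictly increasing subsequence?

4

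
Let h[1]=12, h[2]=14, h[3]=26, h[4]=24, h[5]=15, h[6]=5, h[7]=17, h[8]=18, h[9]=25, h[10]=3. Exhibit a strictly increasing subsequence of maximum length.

12, 14, 15, 17, 18, 25

Patience tails give the LIS length; then backtrack through the dp parents:
12 → extends → [12]
14 → extends → [12, 14]
26 → extends → [12, 14, 26]
24 → replaces 26 → [12, 14, 24]
15 → replaces 24 → [12, 14, 15]
5 → replaces 12 → [5, 14, 15]
17 → extends → [5, 14, 15, 17]
18 → extends → [5, 14, 15, 17, 18]
25 → extends → [5, 14, 15, 17, 18, 25]
3 → replaces 5 → [3, 14, 15, 17, 18, 25]
Length 6; one witness is 12, 14, 15, 17, 18, 25.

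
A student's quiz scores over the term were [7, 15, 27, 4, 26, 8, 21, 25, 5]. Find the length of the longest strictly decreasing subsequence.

4

Negate each value so 'decreasing' becomes 'increasing', then run patience tails on the negated sequence:
-7 → extends → [-7]
-15 → replaces -7 → [-15]
-27 → replaces -15 → [-27]
-4 → extends → [-27, -4]
-26 → replaces -4 → [-27, -26]
-8 → extends → [-27, -26, -8]
-21 → replaces -8 → [-27, -26, -21]
-25 → replaces -21 → [-27, -26, -25]
-5 → extends → [-27, -26, -25, -5]
Four tails, so the longest strictly decreasing subsequence of the original has length 4.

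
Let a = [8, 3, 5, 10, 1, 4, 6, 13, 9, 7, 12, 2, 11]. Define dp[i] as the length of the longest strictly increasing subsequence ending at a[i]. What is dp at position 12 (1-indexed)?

dp[i] = 1 + max{dp[j] : j<i, a[j]<a[i]} (or 1 if no such j):
i:      1  2  3  4  5  6  7  8  9 10 11 12 13
a[i]:   8  3  5 10  1  4  6 13  9  7 12  2 11
dp:     1  1  2  3  1  2  3  4  4  4  5  2  5
At index 12 the value is 2.

2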